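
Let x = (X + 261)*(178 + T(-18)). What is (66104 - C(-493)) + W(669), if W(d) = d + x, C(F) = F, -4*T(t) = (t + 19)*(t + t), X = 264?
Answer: 165441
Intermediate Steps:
T(t) = -t*(19 + t)/2 (T(t) = -(t + 19)*(t + t)/4 = -(19 + t)*2*t/4 = -t*(19 + t)/2)
x = 98175 (x = (264 + 261)*(178 - ½*(-18)*(19 - 18)) = 525*(178 - ½*(-18)*1) = 525*(178 + 9) = 525*187 = 98175)
W(d) = 98175 + d (W(d) = d + 98175 = 98175 + d)
(66104 - C(-493)) + W(669) = (66104 - 1*(-493)) + (98175 + 669) = (66104 + 493) + 98844 = 66597 + 98844 = 165441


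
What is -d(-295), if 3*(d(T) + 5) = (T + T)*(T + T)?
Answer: -348085/3 ≈ -1.1603e+5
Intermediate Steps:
d(T) = -5 + 4*T²/3 (d(T) = -5 + ((T + T)*(T + T))/3 = -5 + ((2*T)*(2*T))/3 = -5 + (4*T²)/3 = -5 + 4*T²/3)
-d(-295) = -(-5 + (4/3)*(-295)²) = -(-5 + (4/3)*87025) = -(-5 + 348100/3) = -1*348085/3 = -348085/3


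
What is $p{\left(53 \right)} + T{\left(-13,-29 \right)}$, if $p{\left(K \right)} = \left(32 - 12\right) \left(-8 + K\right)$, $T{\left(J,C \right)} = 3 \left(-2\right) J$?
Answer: $978$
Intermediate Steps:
$T{\left(J,C \right)} = - 6 J$
$p{\left(K \right)} = -160 + 20 K$ ($p{\left(K \right)} = 20 \left(-8 + K\right) = -160 + 20 K$)
$p{\left(53 \right)} + T{\left(-13,-29 \right)} = \left(-160 + 20 \cdot 53\right) - -78 = \left(-160 + 1060\right) + 78 = 900 + 78 = 978$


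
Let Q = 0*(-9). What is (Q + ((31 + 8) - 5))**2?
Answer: 1156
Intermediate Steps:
Q = 0
(Q + ((31 + 8) - 5))**2 = (0 + ((31 + 8) - 5))**2 = (0 + (39 - 5))**2 = (0 + 34)**2 = 34**2 = 1156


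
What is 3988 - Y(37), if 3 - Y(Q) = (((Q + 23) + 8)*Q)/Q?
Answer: 4053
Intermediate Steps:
Y(Q) = -28 - Q (Y(Q) = 3 - ((Q + 23) + 8)*Q/Q = 3 - ((23 + Q) + 8)*Q/Q = 3 - (31 + Q)*Q/Q = 3 - Q*(31 + Q)/Q = 3 - (31 + Q) = 3 + (-31 - Q) = -28 - Q)
3988 - Y(37) = 3988 - (-28 - 1*37) = 3988 - (-28 - 37) = 3988 - 1*(-65) = 3988 + 65 = 4053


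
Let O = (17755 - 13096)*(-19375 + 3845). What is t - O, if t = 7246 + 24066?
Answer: 72385582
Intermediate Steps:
O = -72354270 (O = 4659*(-15530) = -72354270)
t = 31312
t - O = 31312 - 1*(-72354270) = 31312 + 72354270 = 72385582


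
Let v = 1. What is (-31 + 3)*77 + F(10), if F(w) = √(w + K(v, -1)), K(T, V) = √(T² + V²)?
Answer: -2156 + √(10 + √2) ≈ -2152.6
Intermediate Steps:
F(w) = √(w + √2) (F(w) = √(w + √(1² + (-1)²)) = √(w + √(1 + 1)) = √(w + √2))
(-31 + 3)*77 + F(10) = (-31 + 3)*77 + √(10 + √2) = -28*77 + √(10 + √2) = -2156 + √(10 + √2)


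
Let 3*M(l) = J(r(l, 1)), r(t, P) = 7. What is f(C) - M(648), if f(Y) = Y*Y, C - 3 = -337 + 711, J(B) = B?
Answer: 426380/3 ≈ 1.4213e+5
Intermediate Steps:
C = 377 (C = 3 + (-337 + 711) = 3 + 374 = 377)
f(Y) = Y**2
M(l) = 7/3 (M(l) = (1/3)*7 = 7/3)
f(C) - M(648) = 377**2 - 1*7/3 = 142129 - 7/3 = 426380/3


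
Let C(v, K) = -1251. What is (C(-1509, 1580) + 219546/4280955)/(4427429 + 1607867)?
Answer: -1785085053/8612276862560 ≈ -0.00020727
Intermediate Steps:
(C(-1509, 1580) + 219546/4280955)/(4427429 + 1607867) = (-1251 + 219546/4280955)/(4427429 + 1607867) = (-1251 + 219546*(1/4280955))/6035296 = (-1251 + 73182/1426985)*(1/6035296) = -1785085053/1426985*1/6035296 = -1785085053/8612276862560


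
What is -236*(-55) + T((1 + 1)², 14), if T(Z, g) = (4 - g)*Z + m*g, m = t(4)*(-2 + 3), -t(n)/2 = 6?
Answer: 12772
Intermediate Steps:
t(n) = -12 (t(n) = -2*6 = -12)
m = -12 (m = -12*(-2 + 3) = -12*1 = -12)
T(Z, g) = -12*g + Z*(4 - g) (T(Z, g) = (4 - g)*Z - 12*g = Z*(4 - g) - 12*g = -12*g + Z*(4 - g))
-236*(-55) + T((1 + 1)², 14) = -236*(-55) + (-12*14 + 4*(1 + 1)² - 1*(1 + 1)²*14) = 12980 + (-168 + 4*2² - 1*2²*14) = 12980 + (-168 + 4*4 - 1*4*14) = 12980 + (-168 + 16 - 56) = 12980 - 208 = 12772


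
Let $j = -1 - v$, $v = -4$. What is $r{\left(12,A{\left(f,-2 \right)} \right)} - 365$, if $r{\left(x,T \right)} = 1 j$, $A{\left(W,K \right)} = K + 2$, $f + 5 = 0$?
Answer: $-362$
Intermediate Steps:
$f = -5$ ($f = -5 + 0 = -5$)
$j = 3$ ($j = -1 - -4 = -1 + 4 = 3$)
$A{\left(W,K \right)} = 2 + K$
$r{\left(x,T \right)} = 3$ ($r{\left(x,T \right)} = 1 \cdot 3 = 3$)
$r{\left(12,A{\left(f,-2 \right)} \right)} - 365 = 3 - 365 = -362$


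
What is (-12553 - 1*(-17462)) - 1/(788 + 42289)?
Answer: 211464992/43077 ≈ 4909.0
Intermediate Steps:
(-12553 - 1*(-17462)) - 1/(788 + 42289) = (-12553 + 17462) - 1/43077 = 4909 - 1*1/43077 = 4909 - 1/43077 = 211464992/43077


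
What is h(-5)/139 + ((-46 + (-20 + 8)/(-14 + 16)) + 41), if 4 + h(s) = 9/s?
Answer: -7674/695 ≈ -11.042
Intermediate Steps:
h(s) = -4 + 9/s
h(-5)/139 + ((-46 + (-20 + 8)/(-14 + 16)) + 41) = (-4 + 9/(-5))/139 + ((-46 + (-20 + 8)/(-14 + 16)) + 41) = (-4 + 9*(-⅕))*(1/139) + ((-46 - 12/2) + 41) = (-4 - 9/5)*(1/139) + ((-46 - 12*½) + 41) = -29/5*1/139 + ((-46 - 6) + 41) = -29/695 + (-52 + 41) = -29/695 - 11 = -7674/695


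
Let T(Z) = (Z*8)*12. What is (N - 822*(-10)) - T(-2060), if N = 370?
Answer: 206350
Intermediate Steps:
T(Z) = 96*Z (T(Z) = (8*Z)*12 = 96*Z)
(N - 822*(-10)) - T(-2060) = (370 - 822*(-10)) - 96*(-2060) = (370 + 8220) - 1*(-197760) = 8590 + 197760 = 206350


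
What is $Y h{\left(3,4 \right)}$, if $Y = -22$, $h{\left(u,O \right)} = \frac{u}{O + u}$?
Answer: $- \frac{66}{7} \approx -9.4286$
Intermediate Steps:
$h{\left(u,O \right)} = \frac{u}{O + u}$
$Y h{\left(3,4 \right)} = - 22 \frac{3}{4 + 3} = - 22 \cdot \frac{3}{7} = - 22 \cdot 3 \cdot \frac{1}{7} = \left(-22\right) \frac{3}{7} = - \frac{66}{7}$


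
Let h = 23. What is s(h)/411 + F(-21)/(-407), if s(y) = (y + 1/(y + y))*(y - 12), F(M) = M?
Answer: 1712723/2564914 ≈ 0.66775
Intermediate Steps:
s(y) = (-12 + y)*(y + 1/(2*y)) (s(y) = (y + 1/(2*y))*(-12 + y) = (-12 + y)*(y + 1/(2*y)))
s(h)/411 + F(-21)/(-407) = (1/2 + 23**2 - 12*23 - 6/23)/411 - 21/(-407) = (1/2 + 529 - 276 - 6*1/23)*(1/411) - 21*(-1/407) = (1/2 + 529 - 276 - 6/23)*(1/411) + 21/407 = (11649/46)*(1/411) + 21/407 = 3883/6302 + 21/407 = 1712723/2564914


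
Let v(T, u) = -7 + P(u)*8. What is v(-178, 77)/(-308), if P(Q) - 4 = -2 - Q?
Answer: 607/308 ≈ 1.9708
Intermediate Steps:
P(Q) = 2 - Q (P(Q) = 4 + (-2 - Q) = 2 - Q)
v(T, u) = 9 - 8*u (v(T, u) = -7 + (2 - u)*8 = -7 + (16 - 8*u) = 9 - 8*u)
v(-178, 77)/(-308) = (9 - 8*77)/(-308) = (9 - 616)*(-1/308) = -607*(-1/308) = 607/308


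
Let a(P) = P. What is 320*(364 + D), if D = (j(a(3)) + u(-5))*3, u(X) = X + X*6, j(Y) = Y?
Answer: 85760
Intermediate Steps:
u(X) = 7*X (u(X) = X + 6*X = 7*X)
D = -96 (D = (3 + 7*(-5))*3 = (3 - 35)*3 = -32*3 = -96)
320*(364 + D) = 320*(364 - 96) = 320*268 = 85760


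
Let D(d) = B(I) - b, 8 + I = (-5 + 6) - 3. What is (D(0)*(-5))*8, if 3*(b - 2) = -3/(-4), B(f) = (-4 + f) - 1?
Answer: 690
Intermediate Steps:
I = -10 (I = -8 + ((-5 + 6) - 3) = -8 + (1 - 3) = -8 - 2 = -10)
B(f) = -5 + f
b = 9/4 (b = 2 + (-3/(-4))/3 = 2 + (-3*(-¼))/3 = 2 + (⅓)*(¾) = 2 + ¼ = 9/4 ≈ 2.2500)
D(d) = -69/4 (D(d) = (-5 - 10) - 1*9/4 = -15 - 9/4 = -69/4)
(D(0)*(-5))*8 = -69/4*(-5)*8 = (345/4)*8 = 690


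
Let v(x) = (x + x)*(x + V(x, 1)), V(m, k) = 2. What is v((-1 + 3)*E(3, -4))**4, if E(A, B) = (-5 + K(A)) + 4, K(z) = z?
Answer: 5308416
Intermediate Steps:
E(A, B) = -1 + A (E(A, B) = (-5 + A) + 4 = -1 + A)
v(x) = 2*x*(2 + x) (v(x) = (x + x)*(x + 2) = (2*x)*(2 + x) = 2*x*(2 + x))
v((-1 + 3)*E(3, -4))**4 = (2*((-1 + 3)*(-1 + 3))*(2 + (-1 + 3)*(-1 + 3)))**4 = (2*(2*2)*(2 + 2*2))**4 = (2*4*(2 + 4))**4 = (2*4*6)**4 = 48**4 = 5308416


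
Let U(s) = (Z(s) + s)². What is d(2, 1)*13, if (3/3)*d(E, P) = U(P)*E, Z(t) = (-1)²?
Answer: 104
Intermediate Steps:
Z(t) = 1
U(s) = (1 + s)²
d(E, P) = E*(1 + P)² (d(E, P) = (1 + P)²*E = E*(1 + P)²)
d(2, 1)*13 = (2*(1 + 1)²)*13 = (2*2²)*13 = (2*4)*13 = 8*13 = 104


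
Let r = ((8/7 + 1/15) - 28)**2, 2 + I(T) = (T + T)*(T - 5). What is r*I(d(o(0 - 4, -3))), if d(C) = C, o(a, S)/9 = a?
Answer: 933730342/441 ≈ 2.1173e+6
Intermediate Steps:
o(a, S) = 9*a
I(T) = -2 + 2*T*(-5 + T) (I(T) = -2 + (T + T)*(T - 5) = -2 + (2*T)*(-5 + T) = -2 + 2*T*(-5 + T))
r = 7912969/11025 (r = ((8*(1/7) + 1*(1/15)) - 28)**2 = ((8/7 + 1/15) - 28)**2 = (127/105 - 28)**2 = (-2813/105)**2 = 7912969/11025 ≈ 717.73)
r*I(d(o(0 - 4, -3))) = 7912969*(-2 - 90*(0 - 4) + 2*(9*(0 - 4))**2)/11025 = 7912969*(-2 - 90*(-4) + 2*(9*(-4))**2)/11025 = 7912969*(-2 - 10*(-36) + 2*(-36)**2)/11025 = 7912969*(-2 + 360 + 2*1296)/11025 = 7912969*(-2 + 360 + 2592)/11025 = (7912969/11025)*2950 = 933730342/441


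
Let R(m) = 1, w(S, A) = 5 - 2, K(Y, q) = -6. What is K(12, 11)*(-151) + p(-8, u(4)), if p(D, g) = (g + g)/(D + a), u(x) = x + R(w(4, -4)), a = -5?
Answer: 11768/13 ≈ 905.23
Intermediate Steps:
w(S, A) = 3
u(x) = 1 + x (u(x) = x + 1 = 1 + x)
p(D, g) = 2*g/(-5 + D) (p(D, g) = (g + g)/(D - 5) = (2*g)/(-5 + D) = 2*g/(-5 + D))
K(12, 11)*(-151) + p(-8, u(4)) = -6*(-151) + 2*(1 + 4)/(-5 - 8) = 906 + 2*5/(-13) = 906 + 2*5*(-1/13) = 906 - 10/13 = 11768/13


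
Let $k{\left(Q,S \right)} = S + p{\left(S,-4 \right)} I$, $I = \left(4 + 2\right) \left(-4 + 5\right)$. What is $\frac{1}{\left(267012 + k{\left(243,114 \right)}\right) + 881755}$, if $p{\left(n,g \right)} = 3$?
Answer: $\frac{1}{1148899} \approx 8.704 \cdot 10^{-7}$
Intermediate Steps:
$I = 6$ ($I = 6 \cdot 1 = 6$)
$k{\left(Q,S \right)} = 18 + S$ ($k{\left(Q,S \right)} = S + 3 \cdot 6 = S + 18 = 18 + S$)
$\frac{1}{\left(267012 + k{\left(243,114 \right)}\right) + 881755} = \frac{1}{\left(267012 + \left(18 + 114\right)\right) + 881755} = \frac{1}{\left(267012 + 132\right) + 881755} = \frac{1}{267144 + 881755} = \frac{1}{1148899}$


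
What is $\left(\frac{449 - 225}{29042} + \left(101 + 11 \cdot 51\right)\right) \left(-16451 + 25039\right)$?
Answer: $\frac{82556564232}{14521} \approx 5.6853 \cdot 10^{6}$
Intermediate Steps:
$\left(\frac{449 - 225}{29042} + \left(101 + 11 \cdot 51\right)\right) \left(-16451 + 25039\right) = \left(224 \cdot \frac{1}{29042} + \left(101 + 561\right)\right) 8588 = \left(\frac{112}{14521} + 662\right) 8588 = \frac{9613014}{14521} \cdot 8588 = \frac{82556564232}{14521}$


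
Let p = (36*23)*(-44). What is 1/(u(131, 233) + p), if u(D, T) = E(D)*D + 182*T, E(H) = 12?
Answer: 1/7546 ≈ 0.00013252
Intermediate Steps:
p = -36432 (p = 828*(-44) = -36432)
u(D, T) = 12*D + 182*T
1/(u(131, 233) + p) = 1/((12*131 + 182*233) - 36432) = 1/((1572 + 42406) - 36432) = 1/(43978 - 36432) = 1/7546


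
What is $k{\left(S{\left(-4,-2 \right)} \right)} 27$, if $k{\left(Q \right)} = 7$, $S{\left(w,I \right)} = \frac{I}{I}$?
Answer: $189$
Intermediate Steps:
$S{\left(w,I \right)} = 1$
$k{\left(S{\left(-4,-2 \right)} \right)} 27 = 7 \cdot 27 = 189$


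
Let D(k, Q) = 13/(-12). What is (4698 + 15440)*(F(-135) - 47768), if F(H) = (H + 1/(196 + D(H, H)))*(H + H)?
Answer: -533174533796/2339 ≈ -2.2795e+8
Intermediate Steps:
D(k, Q) = -13/12 (D(k, Q) = 13*(-1/12) = -13/12)
F(H) = 2*H*(12/2339 + H) (F(H) = (H + 1/(196 - 13/12))*(H + H) = (H + 1/(2339/12))*(2*H) = (H + 12/2339)*(2*H) = (12/2339 + H)*(2*H) = 2*H*(12/2339 + H))
(4698 + 15440)*(F(-135) - 47768) = (4698 + 15440)*((2/2339)*(-135)*(12 + 2339*(-135)) - 47768) = 20138*((2/2339)*(-135)*(12 - 315765) - 47768) = 20138*((2/2339)*(-135)*(-315753) - 47768) = 20138*(85253310/2339 - 47768) = 20138*(-26476042/2339) = -533174533796/2339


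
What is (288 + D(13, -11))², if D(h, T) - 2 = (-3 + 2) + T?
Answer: 77284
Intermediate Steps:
D(h, T) = 1 + T (D(h, T) = 2 + ((-3 + 2) + T) = 2 + (-1 + T) = 1 + T)
(288 + D(13, -11))² = (288 + (1 - 11))² = (288 - 10)² = 278² = 77284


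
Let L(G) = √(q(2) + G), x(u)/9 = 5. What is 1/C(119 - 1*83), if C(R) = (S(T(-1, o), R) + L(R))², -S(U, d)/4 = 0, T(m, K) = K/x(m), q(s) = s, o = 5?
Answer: 1/38 ≈ 0.026316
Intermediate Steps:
x(u) = 45 (x(u) = 9*5 = 45)
T(m, K) = K/45
S(U, d) = 0 (S(U, d) = -4*0 = 0)
L(G) = √(2 + G)
C(R) = 2 + R (C(R) = (0 + √(2 + R))² = (√(2 + R))² = 2 + R)
1/C(119 - 1*83) = 1/(2 + (119 - 1*83)) = 1/(2 + (119 - 83)) = 1/(2 + 36) = 1/38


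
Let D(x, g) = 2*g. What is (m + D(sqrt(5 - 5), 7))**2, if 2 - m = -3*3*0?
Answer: 256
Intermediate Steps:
m = 2 (m = 2 - (-3*3)*0 = 2 - (-9)*0 = 2 - 1*0 = 2 + 0 = 2)
(m + D(sqrt(5 - 5), 7))**2 = (2 + 2*7)**2 = (2 + 14)**2 = 16**2 = 256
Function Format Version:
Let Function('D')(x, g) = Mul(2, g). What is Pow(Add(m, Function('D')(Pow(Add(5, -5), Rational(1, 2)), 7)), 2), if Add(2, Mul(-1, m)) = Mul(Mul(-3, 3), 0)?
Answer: 256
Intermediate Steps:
m = 2 (m = Add(2, Mul(-1, Mul(Mul(-3, 3), 0))) = Add(2, Mul(-1, Mul(-9, 0))) = Add(2, Mul(-1, 0)) = Add(2, 0) = 2)
Pow(Add(m, Function('D')(Pow(Add(5, -5), Rational(1, 2)), 7)), 2) = Pow(Add(2, Mul(2, 7)), 2) = Pow(Add(2, 14), 2) = Pow(16, 2) = 256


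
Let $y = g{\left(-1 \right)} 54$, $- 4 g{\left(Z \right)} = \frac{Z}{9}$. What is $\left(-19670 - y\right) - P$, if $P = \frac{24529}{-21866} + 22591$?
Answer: $- \frac{462043648}{10933} \approx -42261.0$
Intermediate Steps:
$g{\left(Z \right)} = - \frac{Z}{36}$ ($g{\left(Z \right)} = - \frac{Z \frac{1}{9}}{4} = - \frac{\frac{1}{9} Z}{4} = - \frac{Z}{36}$)
$y = \frac{3}{2}$ ($y = \left(- \frac{1}{36}\right) \left(-1\right) 54 = \frac{1}{36} \cdot 54 = \frac{3}{2} \approx 1.5$)
$P = \frac{493950277}{21866}$ ($P = 24529 \left(- \frac{1}{21866}\right) + 22591 = - \frac{24529}{21866} + 22591 = \frac{493950277}{21866} \approx 22590.0$)
$\left(-19670 - y\right) - P = \left(-19670 - \frac{3}{2}\right) - \frac{493950277}{21866} = - \frac{39343}{2} - \frac{493950277}{21866} = - \frac{462043648}{10933}$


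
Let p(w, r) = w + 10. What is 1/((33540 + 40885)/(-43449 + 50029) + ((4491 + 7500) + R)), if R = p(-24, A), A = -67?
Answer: 1316/15776617 ≈ 8.3415e-5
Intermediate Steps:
p(w, r) = 10 + w
R = -14 (R = 10 - 24 = -14)
1/((33540 + 40885)/(-43449 + 50029) + ((4491 + 7500) + R)) = 1/((33540 + 40885)/(-43449 + 50029) + ((4491 + 7500) - 14)) = 1/(74425/6580 + (11991 - 14)) = 1/(74425*(1/6580) + 11977) = 1/(14885/1316 + 11977) = 1/(15776617/1316) = 1316/15776617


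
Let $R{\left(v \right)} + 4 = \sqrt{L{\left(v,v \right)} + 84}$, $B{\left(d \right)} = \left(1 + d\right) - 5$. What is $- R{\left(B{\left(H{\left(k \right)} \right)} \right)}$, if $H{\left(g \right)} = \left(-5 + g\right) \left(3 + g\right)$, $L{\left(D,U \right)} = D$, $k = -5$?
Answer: $-6$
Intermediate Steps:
$B{\left(d \right)} = -4 + d$
$R{\left(v \right)} = -4 + \sqrt{84 + v}$ ($R{\left(v \right)} = -4 + \sqrt{v + 84} = -4 + \sqrt{84 + v}$)
$- R{\left(B{\left(H{\left(k \right)} \right)} \right)} = - (-4 + \sqrt{84 - -16}) = - (-4 + \sqrt{84 + \left(-4 + \left(-15 + 25 + 10\right)\right)}) = - (-4 + \sqrt{84 + \left(-4 + 20\right)}) = - (-4 + \sqrt{84 + 16}) = - (-4 + \sqrt{100}) = - (-4 + 10) = \left(-1\right) 6 = -6$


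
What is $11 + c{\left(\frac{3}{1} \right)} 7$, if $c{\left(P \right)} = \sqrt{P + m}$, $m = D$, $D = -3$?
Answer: $11$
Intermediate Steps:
$m = -3$
$c{\left(P \right)} = \sqrt{-3 + P}$ ($c{\left(P \right)} = \sqrt{P - 3} = \sqrt{-3 + P}$)
$11 + c{\left(\frac{3}{1} \right)} 7 = 11 + \sqrt{-3 + \frac{3}{1}} \cdot 7 = 11 + \sqrt{-3 + 3 \cdot 1} \cdot 7 = 11 + \sqrt{-3 + 3} \cdot 7 = 11 + \sqrt{0} \cdot 7 = 11 + 0 \cdot 7 = 11 + 0 = 11$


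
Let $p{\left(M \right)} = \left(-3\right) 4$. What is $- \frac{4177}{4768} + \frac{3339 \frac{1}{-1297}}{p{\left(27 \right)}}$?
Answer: $- \frac{4090873}{6184096} \approx -0.66152$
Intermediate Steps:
$p{\left(M \right)} = -12$
$- \frac{4177}{4768} + \frac{3339 \frac{1}{-1297}}{p{\left(27 \right)}} = - \frac{4177}{4768} + \frac{3339 \frac{1}{-1297}}{-12} = \left(-4177\right) \frac{1}{4768} + 3339 \left(- \frac{1}{1297}\right) \left(- \frac{1}{12}\right) = - \frac{4177}{4768} - - \frac{1113}{5188} = - \frac{4177}{4768} + \frac{1113}{5188} = - \frac{4090873}{6184096}$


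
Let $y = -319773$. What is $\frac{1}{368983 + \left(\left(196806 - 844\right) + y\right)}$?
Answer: $\frac{1}{245172} \approx 4.0788 \cdot 10^{-6}$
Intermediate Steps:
$\frac{1}{368983 + \left(\left(196806 - 844\right) + y\right)} = \frac{1}{368983 + \left(\left(196806 - 844\right) - 319773\right)} = \frac{1}{368983 + \left(195962 - 319773\right)} = \frac{1}{368983 - 123811} = \frac{1}{245172}$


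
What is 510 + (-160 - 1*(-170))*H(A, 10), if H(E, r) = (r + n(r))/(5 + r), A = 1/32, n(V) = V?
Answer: 1570/3 ≈ 523.33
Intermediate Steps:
A = 1/32 ≈ 0.031250
H(E, r) = 2*r/(5 + r) (H(E, r) = (r + r)/(5 + r) = (2*r)/(5 + r) = 2*r/(5 + r))
510 + (-160 - 1*(-170))*H(A, 10) = 510 + (-160 - 1*(-170))*(2*10/(5 + 10)) = 510 + (-160 + 170)*(2*10/15) = 510 + 10*(2*10*(1/15)) = 510 + 10*(4/3) = 510 + 40/3 = 1570/3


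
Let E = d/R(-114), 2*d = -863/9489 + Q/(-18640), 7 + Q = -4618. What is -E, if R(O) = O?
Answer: 5560061/8065498176 ≈ 0.00068936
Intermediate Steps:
Q = -4625 (Q = -7 - 4618 = -4625)
d = 5560061/70749984 (d = (-863/9489 - 4625/(-18640))/2 = (-863*1/9489 - 4625*(-1/18640))/2 = (-863/9489 + 925/3728)/2 = (½)*(5560061/35374992) = 5560061/70749984 ≈ 0.078587)
E = -5560061/8065498176 (E = (5560061/70749984)/(-114) = (5560061/70749984)*(-1/114) = -5560061/8065498176 ≈ -0.00068936)
-E = -1*(-5560061/8065498176) = 5560061/8065498176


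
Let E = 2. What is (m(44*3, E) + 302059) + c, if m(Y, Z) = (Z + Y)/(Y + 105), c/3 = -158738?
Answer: -41274601/237 ≈ -1.7415e+5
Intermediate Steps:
c = -476214 (c = 3*(-158738) = -476214)
m(Y, Z) = (Y + Z)/(105 + Y)
(m(44*3, E) + 302059) + c = ((44*3 + 2)/(105 + 44*3) + 302059) - 476214 = ((132 + 2)/(105 + 132) + 302059) - 476214 = (134/237 + 302059) - 476214 = 71588117/237 - 476214 = -41274601/237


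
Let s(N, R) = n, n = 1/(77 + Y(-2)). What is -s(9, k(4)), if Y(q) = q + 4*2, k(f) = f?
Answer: -1/83 ≈ -0.012048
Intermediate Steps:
Y(q) = 8 + q (Y(q) = q + 8 = 8 + q)
n = 1/83 (n = 1/(77 + (8 - 2)) = 1/(77 + 6) = 1/83 ≈ 0.012048)
s(N, R) = 1/83
-s(9, k(4)) = -1*1/83 = -1/83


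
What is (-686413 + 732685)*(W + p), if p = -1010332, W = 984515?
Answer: -1194604224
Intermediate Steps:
(-686413 + 732685)*(W + p) = (-686413 + 732685)*(984515 - 1010332) = 46272*(-25817) = -1194604224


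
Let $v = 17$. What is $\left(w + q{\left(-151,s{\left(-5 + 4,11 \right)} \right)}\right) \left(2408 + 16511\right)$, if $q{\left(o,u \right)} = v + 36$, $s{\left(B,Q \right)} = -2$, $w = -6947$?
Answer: $-130427586$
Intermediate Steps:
$q{\left(o,u \right)} = 53$ ($q{\left(o,u \right)} = 17 + 36 = 53$)
$\left(w + q{\left(-151,s{\left(-5 + 4,11 \right)} \right)}\right) \left(2408 + 16511\right) = \left(-6947 + 53\right) \left(2408 + 16511\right) = \left(-6894\right) 18919 = -130427586$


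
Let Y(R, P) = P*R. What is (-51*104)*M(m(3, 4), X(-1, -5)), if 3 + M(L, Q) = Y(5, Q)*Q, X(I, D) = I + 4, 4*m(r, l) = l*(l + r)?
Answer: -222768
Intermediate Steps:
m(r, l) = l*(l + r)/4 (m(r, l) = (l*(l + r))/4 = l*(l + r)/4)
X(I, D) = 4 + I
M(L, Q) = -3 + 5*Q² (M(L, Q) = -3 + (Q*5)*Q = -3 + (5*Q)*Q = -3 + 5*Q²)
(-51*104)*M(m(3, 4), X(-1, -5)) = (-51*104)*(-3 + 5*(4 - 1)²) = -5304*(-3 + 5*3²) = -5304*(-3 + 5*9) = -5304*(-3 + 45) = -5304*42 = -222768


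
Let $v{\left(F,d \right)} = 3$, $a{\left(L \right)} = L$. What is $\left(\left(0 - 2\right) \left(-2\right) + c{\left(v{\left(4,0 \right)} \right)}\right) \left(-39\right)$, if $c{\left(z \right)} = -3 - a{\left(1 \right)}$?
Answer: $0$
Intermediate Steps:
$c{\left(z \right)} = -4$ ($c{\left(z \right)} = -3 - 1 = -4$)
$\left(\left(0 - 2\right) \left(-2\right) + c{\left(v{\left(4,0 \right)} \right)}\right) \left(-39\right) = \left(\left(0 - 2\right) \left(-2\right) - 4\right) \left(-39\right) = \left(\left(-2\right) \left(-2\right) - 4\right) \left(-39\right) = \left(4 - 4\right) \left(-39\right) = 0 \left(-39\right) = 0$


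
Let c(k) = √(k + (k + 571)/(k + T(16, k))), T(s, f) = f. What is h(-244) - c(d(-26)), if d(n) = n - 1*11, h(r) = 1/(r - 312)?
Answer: -1/556 - 2*I*√15133/37 ≈ -0.0017986 - 6.6495*I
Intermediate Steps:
h(r) = 1/(-312 + r)
d(n) = -11 + n (d(n) = n - 11 = -11 + n)
c(k) = √(k + (571 + k)/(2*k)) (c(k) = √(k + (k + 571)/(k + k)) = √(k + (571 + k)/((2*k))) = √(k + (571 + k)*(1/(2*k))) = √(k + (571 + k)/(2*k)))
h(-244) - c(d(-26)) = 1/(-312 - 244) - √(2 + 4*(-11 - 26) + 1142/(-11 - 26))/2 = 1/(-556) - √(2 + 4*(-37) + 1142/(-37))/2 = -1/556 - √(2 - 148 + 1142*(-1/37))/2 = -1/556 - √(2 - 148 - 1142/37)/2 = -1/556 - √(-6544/37)/2 = -1/556 - 4*I*√15133/37/2 = -1/556 - 2*I*√15133/37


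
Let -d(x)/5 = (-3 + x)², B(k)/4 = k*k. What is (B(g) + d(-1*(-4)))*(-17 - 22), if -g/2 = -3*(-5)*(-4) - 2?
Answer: -2398461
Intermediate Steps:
g = 124 (g = -2*(-3*(-5)*(-4) - 2) = -2*(15*(-4) - 2) = -2*(-60 - 2) = -2*(-62) = 124)
B(k) = 4*k² (B(k) = 4*(k*k) = 4*k²)
d(x) = -5*(-3 + x)²
(B(g) + d(-1*(-4)))*(-17 - 22) = (4*124² - 5*(-3 - 1*(-4))²)*(-17 - 22) = (4*15376 - 5*(-3 + 4)²)*(-39) = (61504 - 5*1²)*(-39) = (61504 - 5*1)*(-39) = (61504 - 5)*(-39) = 61499*(-39) = -2398461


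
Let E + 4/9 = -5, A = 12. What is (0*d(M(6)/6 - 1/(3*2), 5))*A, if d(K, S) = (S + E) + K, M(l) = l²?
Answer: 0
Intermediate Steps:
E = -49/9 (E = -4/9 - 5 = -49/9 ≈ -5.4444)
d(K, S) = -49/9 + K + S (d(K, S) = (S - 49/9) + K = (-49/9 + S) + K = -49/9 + K + S)
(0*d(M(6)/6 - 1/(3*2), 5))*A = (0*(-49/9 + (6²/6 - 1/(3*2)) + 5))*12 = (0*(-49/9 + (36*(⅙) - 1/6) + 5))*12 = (0*(-49/9 + (6 - 1*⅙) + 5))*12 = (0*(-49/9 + (6 - ⅙) + 5))*12 = (0*(-49/9 + 35/6 + 5))*12 = (0*(97/18))*12 = 0*12 = 0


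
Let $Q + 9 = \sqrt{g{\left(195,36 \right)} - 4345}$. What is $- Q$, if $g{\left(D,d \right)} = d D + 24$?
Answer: $9 - \sqrt{2699} \approx -42.952$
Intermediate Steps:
$g{\left(D,d \right)} = 24 + D d$ ($g{\left(D,d \right)} = D d + 24 = 24 + D d$)
$Q = -9 + \sqrt{2699}$ ($Q = -9 + \sqrt{\left(24 + 195 \cdot 36\right) - 4345} = -9 + \sqrt{\left(24 + 7020\right) - 4345} = -9 + \sqrt{7044 - 4345} = -9 + \sqrt{2699} \approx 42.952$)
$- Q = - (-9 + \sqrt{2699}) = 9 - \sqrt{2699}$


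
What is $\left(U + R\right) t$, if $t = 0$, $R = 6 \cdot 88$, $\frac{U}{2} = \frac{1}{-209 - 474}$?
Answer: $0$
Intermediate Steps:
$U = - \frac{2}{683}$ ($U = \frac{2}{-209 - 474} = \frac{2}{-683} = 2 \left(- \frac{1}{683}\right) = - \frac{2}{683} \approx -0.0029283$)
$R = 528$
$\left(U + R\right) t = \left(- \frac{2}{683} + 528\right) 0 = \frac{360622}{683} \cdot 0 = 0$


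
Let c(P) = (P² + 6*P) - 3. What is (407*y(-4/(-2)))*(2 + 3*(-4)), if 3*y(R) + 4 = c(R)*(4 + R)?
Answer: -301180/3 ≈ -1.0039e+5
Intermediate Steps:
c(P) = -3 + P² + 6*P
y(R) = -4/3 + (4 + R)*(-3 + R² + 6*R)/3 (y(R) = -4/3 + ((-3 + R² + 6*R)*(4 + R))/3 = -4/3 + ((4 + R)*(-3 + R² + 6*R))/3 = -4/3 + (4 + R)*(-3 + R² + 6*R)/3)
(407*y(-4/(-2)))*(2 + 3*(-4)) = (407*(-16/3 + 7*(-4/(-2)) + (-4/(-2))³/3 + 10*(-4/(-2))²/3))*(2 + 3*(-4)) = (407*(-16/3 + 7*(-4*(-½)) + (-4*(-½))³/3 + 10*(-4*(-½))²/3))*(2 - 12) = (407*(-16/3 + 7*2 + (⅓)*2³ + (10/3)*2²))*(-10) = (407*(-16/3 + 14 + (⅓)*8 + (10/3)*4))*(-10) = (407*(-16/3 + 14 + 8/3 + 40/3))*(-10) = (407*(74/3))*(-10) = (30118/3)*(-10) = -301180/3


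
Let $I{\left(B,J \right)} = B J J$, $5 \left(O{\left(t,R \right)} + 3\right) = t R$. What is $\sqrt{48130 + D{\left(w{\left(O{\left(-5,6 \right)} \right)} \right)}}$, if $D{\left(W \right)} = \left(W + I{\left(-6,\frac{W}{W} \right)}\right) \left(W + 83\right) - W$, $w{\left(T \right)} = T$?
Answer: $\sqrt{47029} \approx 216.86$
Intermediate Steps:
$O{\left(t,R \right)} = -3 + \frac{R t}{5}$ ($O{\left(t,R \right)} = -3 + \frac{t R}{5} = -3 + \frac{R t}{5}$)
$I{\left(B,J \right)} = B J^{2}$
$D{\left(W \right)} = - W + \left(-6 + W\right) \left(83 + W\right)$ ($D{\left(W \right)} = \left(W - 6 \left(\frac{W}{W}\right)^{2}\right) \left(W + 83\right) - W = \left(W - 6 \cdot 1^{2}\right) \left(83 + W\right) - W = \left(W - 6\right) \left(83 + W\right) - W = \left(-6 + W\right) \left(83 + W\right) - W = - W + \left(-6 + W\right) \left(83 + W\right)$)
$\sqrt{48130 + D{\left(w{\left(O{\left(-5,6 \right)} \right)} \right)}} = \sqrt{48130 + \left(-498 + \left(-3 + \frac{1}{5} \cdot 6 \left(-5\right)\right)^{2} + 76 \left(-3 + \frac{1}{5} \cdot 6 \left(-5\right)\right)\right)} = \sqrt{48130 + \left(-498 + \left(-3 - 6\right)^{2} + 76 \left(-3 - 6\right)\right)} = \sqrt{48130 + \left(-498 + \left(-9\right)^{2} + 76 \left(-9\right)\right)} = \sqrt{48130 - 1101} = \sqrt{47029}$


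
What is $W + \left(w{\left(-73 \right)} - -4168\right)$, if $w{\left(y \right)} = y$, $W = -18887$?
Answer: $-14792$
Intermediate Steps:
$W + \left(w{\left(-73 \right)} - -4168\right) = -18887 - -4095 = -18887 + \left(-73 + 4168\right) = -18887 + 4095 = -14792$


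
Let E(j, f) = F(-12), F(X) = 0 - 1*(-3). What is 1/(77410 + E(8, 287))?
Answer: 1/77413 ≈ 1.2918e-5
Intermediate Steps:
F(X) = 3 (F(X) = 0 + 3 = 3)
E(j, f) = 3
1/(77410 + E(8, 287)) = 1/(77410 + 3) = 1/77413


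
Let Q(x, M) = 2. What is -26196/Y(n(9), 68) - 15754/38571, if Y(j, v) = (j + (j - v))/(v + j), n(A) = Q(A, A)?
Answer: 8840925733/308568 ≈ 28651.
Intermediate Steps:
n(A) = 2
Y(j, v) = (-v + 2*j)/(j + v)
-26196/Y(n(9), 68) - 15754/38571 = -26196*(2 + 68)/(-1*68 + 2*2) - 15754/38571 = -26196*70/(-68 + 4) - 15754*1/38571 = -26196/((1/70)*(-64)) - 15754/38571 = -26196/(-32/35) - 15754/38571 = -26196*(-35/32) - 15754/38571 = 229215/8 - 15754/38571 = 8840925733/308568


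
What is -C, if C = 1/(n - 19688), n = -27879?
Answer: 1/47567 ≈ 2.1023e-5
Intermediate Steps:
C = -1/47567 (C = 1/(-27879 - 19688) = 1/(-47567) = -1/47567 ≈ -2.1023e-5)
-C = -1*(-1/47567) = 1/47567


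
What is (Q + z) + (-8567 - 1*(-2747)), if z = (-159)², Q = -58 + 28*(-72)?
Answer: 17387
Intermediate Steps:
Q = -2074 (Q = -58 - 2016 = -2074)
z = 25281
(Q + z) + (-8567 - 1*(-2747)) = (-2074 + 25281) + (-8567 - 1*(-2747)) = 23207 + (-8567 + 2747) = 23207 - 5820 = 17387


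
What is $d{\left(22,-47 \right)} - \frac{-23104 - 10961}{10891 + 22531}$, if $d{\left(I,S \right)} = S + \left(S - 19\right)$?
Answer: $- \frac{3742621}{33422} \approx -111.98$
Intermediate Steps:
$d{\left(I,S \right)} = -19 + 2 S$ ($d{\left(I,S \right)} = S + \left(-19 + S\right) = -19 + 2 S$)
$d{\left(22,-47 \right)} - \frac{-23104 - 10961}{10891 + 22531} = \left(-19 + 2 \left(-47\right)\right) - \frac{-23104 - 10961}{10891 + 22531} = \left(-19 - 94\right) - - \frac{34065}{33422} = -113 - \left(-34065\right) \frac{1}{33422} = -113 - - \frac{34065}{33422} = -113 + \frac{34065}{33422} = - \frac{3742621}{33422}$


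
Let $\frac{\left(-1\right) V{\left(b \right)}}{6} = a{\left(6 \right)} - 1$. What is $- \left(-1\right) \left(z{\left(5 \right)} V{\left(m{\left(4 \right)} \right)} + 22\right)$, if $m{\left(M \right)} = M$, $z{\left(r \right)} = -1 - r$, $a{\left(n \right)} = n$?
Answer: $202$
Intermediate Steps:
$V{\left(b \right)} = -30$ ($V{\left(b \right)} = - 6 \left(6 - 1\right) = \left(-6\right) 5 = -30$)
$- \left(-1\right) \left(z{\left(5 \right)} V{\left(m{\left(4 \right)} \right)} + 22\right) = - \left(-1\right) \left(\left(-1 - 5\right) \left(-30\right) + 22\right) = - \left(-1\right) \left(\left(-6\right) \left(-30\right) + 22\right) = - \left(-1\right) \left(180 + 22\right) = - \left(-1\right) 202 = \left(-1\right) \left(-202\right) = 202$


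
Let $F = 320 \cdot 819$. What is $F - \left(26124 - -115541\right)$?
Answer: $120415$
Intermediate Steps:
$F = 262080$
$F - \left(26124 - -115541\right) = 262080 - \left(26124 - -115541\right) = 262080 - \left(26124 + 115541\right) = 262080 - 141665 = 120415$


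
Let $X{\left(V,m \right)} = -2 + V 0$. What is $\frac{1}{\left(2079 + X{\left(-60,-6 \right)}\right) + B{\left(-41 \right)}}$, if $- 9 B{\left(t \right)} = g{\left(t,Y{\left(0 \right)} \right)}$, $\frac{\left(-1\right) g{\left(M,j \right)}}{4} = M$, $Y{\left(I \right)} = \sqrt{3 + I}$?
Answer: $\frac{9}{18529} \approx 0.00048573$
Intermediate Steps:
$X{\left(V,m \right)} = -2$ ($X{\left(V,m \right)} = -2 + 0 = -2$)
$g{\left(M,j \right)} = - 4 M$
$B{\left(t \right)} = \frac{4 t}{9}$ ($B{\left(t \right)} = - \frac{\left(-4\right) t}{9} = \frac{4 t}{9}$)
$\frac{1}{\left(2079 + X{\left(-60,-6 \right)}\right) + B{\left(-41 \right)}} = \frac{1}{\left(2079 - 2\right) + \frac{4}{9} \left(-41\right)} = \frac{1}{2077 - \frac{164}{9}} = \frac{1}{\frac{18529}{9}} = \frac{9}{18529}$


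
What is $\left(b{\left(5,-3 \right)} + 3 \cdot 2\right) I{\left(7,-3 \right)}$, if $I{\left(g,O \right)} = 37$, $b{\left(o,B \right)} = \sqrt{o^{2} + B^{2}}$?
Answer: $222 + 37 \sqrt{34} \approx 437.75$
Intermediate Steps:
$b{\left(o,B \right)} = \sqrt{B^{2} + o^{2}}$
$\left(b{\left(5,-3 \right)} + 3 \cdot 2\right) I{\left(7,-3 \right)} = \left(\sqrt{\left(-3\right)^{2} + 5^{2}} + 3 \cdot 2\right) 37 = \left(\sqrt{9 + 25} + 6\right) 37 = \left(\sqrt{34} + 6\right) 37 = \left(6 + \sqrt{34}\right) 37 = 222 + 37 \sqrt{34}$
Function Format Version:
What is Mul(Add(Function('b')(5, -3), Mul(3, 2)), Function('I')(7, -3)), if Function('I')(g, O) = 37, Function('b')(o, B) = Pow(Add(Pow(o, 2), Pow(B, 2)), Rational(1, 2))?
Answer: Add(222, Mul(37, Pow(34, Rational(1, 2)))) ≈ 437.75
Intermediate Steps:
Function('b')(o, B) = Pow(Add(Pow(B, 2), Pow(o, 2)), Rational(1, 2))
Mul(Add(Function('b')(5, -3), Mul(3, 2)), Function('I')(7, -3)) = Mul(Add(Pow(Add(Pow(-3, 2), Pow(5, 2)), Rational(1, 2)), Mul(3, 2)), 37) = Mul(Add(Pow(Add(9, 25), Rational(1, 2)), 6), 37) = Mul(Add(Pow(34, Rational(1, 2)), 6), 37) = Mul(Add(6, Pow(34, Rational(1, 2))), 37) = Add(222, Mul(37, Pow(34, Rational(1, 2))))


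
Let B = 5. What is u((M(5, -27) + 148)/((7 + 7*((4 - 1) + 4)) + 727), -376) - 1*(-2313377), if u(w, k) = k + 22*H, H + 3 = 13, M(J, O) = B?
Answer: 2313221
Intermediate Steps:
M(J, O) = 5
H = 10 (H = -3 + 13 = 10)
u(w, k) = 220 + k (u(w, k) = k + 22*10 = k + 220 = 220 + k)
u((M(5, -27) + 148)/((7 + 7*((4 - 1) + 4)) + 727), -376) - 1*(-2313377) = (220 - 376) - 1*(-2313377) = -156 + 2313377 = 2313221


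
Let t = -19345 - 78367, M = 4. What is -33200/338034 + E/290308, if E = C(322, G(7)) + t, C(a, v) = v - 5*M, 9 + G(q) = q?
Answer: -10668910139/24533493618 ≈ -0.43487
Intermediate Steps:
G(q) = -9 + q
t = -97712
C(a, v) = -20 + v (C(a, v) = v - 5*4 = v - 20 = -20 + v)
E = -97734 (E = (-20 + (-9 + 7)) - 97712 = (-20 - 2) - 97712 = -22 - 97712 = -97734)
-33200/338034 + E/290308 = -33200/338034 - 97734/290308 = -33200*1/338034 - 97734*1/290308 = -16600/169017 - 48867/145154 = -10668910139/24533493618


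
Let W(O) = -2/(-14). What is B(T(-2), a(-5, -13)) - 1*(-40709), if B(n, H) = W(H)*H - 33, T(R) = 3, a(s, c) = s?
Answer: 284727/7 ≈ 40675.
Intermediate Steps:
W(O) = ⅐ (W(O) = -2*(-1/14) = ⅐)
B(n, H) = -33 + H/7 (B(n, H) = H/7 - 33 = -33 + H/7)
B(T(-2), a(-5, -13)) - 1*(-40709) = (-33 + (⅐)*(-5)) - 1*(-40709) = (-33 - 5/7) + 40709 = -236/7 + 40709 = 284727/7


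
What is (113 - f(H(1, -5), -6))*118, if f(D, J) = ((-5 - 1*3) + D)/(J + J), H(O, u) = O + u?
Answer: 13216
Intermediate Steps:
f(D, J) = (-8 + D)/(2*J) (f(D, J) = ((-5 - 3) + D)/((2*J)) = (-8 + D)*(1/(2*J)) = (-8 + D)/(2*J))
(113 - f(H(1, -5), -6))*118 = (113 - (-8 + (1 - 5))/(2*(-6)))*118 = (113 - (-1)*(-8 - 4)/(2*6))*118 = (113 - (-1)*(-12)/(2*6))*118 = (113 - 1*1)*118 = (113 - 1)*118 = 112*118 = 13216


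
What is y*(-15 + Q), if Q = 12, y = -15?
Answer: 45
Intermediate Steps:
y*(-15 + Q) = -15*(-15 + 12) = -15*(-3) = 45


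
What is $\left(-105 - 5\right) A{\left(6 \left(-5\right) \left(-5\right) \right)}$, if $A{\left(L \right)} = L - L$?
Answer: $0$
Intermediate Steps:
$A{\left(L \right)} = 0$
$\left(-105 - 5\right) A{\left(6 \left(-5\right) \left(-5\right) \right)} = \left(-105 - 5\right) 0 = \left(-110\right) 0 = 0$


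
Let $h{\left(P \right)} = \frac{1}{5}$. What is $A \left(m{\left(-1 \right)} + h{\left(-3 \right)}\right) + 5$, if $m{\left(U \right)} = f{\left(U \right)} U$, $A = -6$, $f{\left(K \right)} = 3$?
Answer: $\frac{109}{5} \approx 21.8$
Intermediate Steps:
$h{\left(P \right)} = \frac{1}{5}$
$m{\left(U \right)} = 3 U$
$A \left(m{\left(-1 \right)} + h{\left(-3 \right)}\right) + 5 = - 6 \left(3 \left(-1\right) + \frac{1}{5}\right) + 5 = - 6 \left(-3 + \frac{1}{5}\right) + 5 = \left(-6\right) \left(- \frac{14}{5}\right) + 5 = \frac{84}{5} + 5 = \frac{109}{5}$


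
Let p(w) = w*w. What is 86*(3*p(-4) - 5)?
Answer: 3698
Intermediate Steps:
p(w) = w**2
86*(3*p(-4) - 5) = 86*(3*(-4)**2 - 5) = 86*(3*16 - 5) = 86*(48 - 5) = 86*43 = 3698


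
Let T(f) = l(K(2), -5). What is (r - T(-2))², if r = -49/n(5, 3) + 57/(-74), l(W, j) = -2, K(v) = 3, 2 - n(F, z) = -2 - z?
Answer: 182329/5476 ≈ 33.296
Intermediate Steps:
n(F, z) = 4 + z (n(F, z) = 2 - (-2 - z) = 2 + (2 + z) = 4 + z)
T(f) = -2
r = -575/74 (r = -49/(4 + 3) + 57/(-74) = -49/7 + 57*(-1/74) = -49*⅐ - 57/74 = -7 - 57/74 = -575/74 ≈ -7.7703)
(r - T(-2))² = (-575/74 - 1*(-2))² = (-575/74 + 2)² = (-427/74)² = 182329/5476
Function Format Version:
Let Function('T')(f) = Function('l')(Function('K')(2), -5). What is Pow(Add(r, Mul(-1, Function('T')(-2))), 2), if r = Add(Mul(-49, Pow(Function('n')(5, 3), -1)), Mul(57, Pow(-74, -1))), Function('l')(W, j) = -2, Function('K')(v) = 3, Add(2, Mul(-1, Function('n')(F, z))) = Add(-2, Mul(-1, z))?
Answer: Rational(182329, 5476) ≈ 33.296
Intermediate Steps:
Function('n')(F, z) = Add(4, z) (Function('n')(F, z) = Add(2, Mul(-1, Add(-2, Mul(-1, z)))) = Add(2, Add(2, z)) = Add(4, z))
Function('T')(f) = -2
r = Rational(-575, 74) (r = Add(Mul(-49, Pow(Add(4, 3), -1)), Mul(57, Pow(-74, -1))) = Add(Mul(-49, Pow(7, -1)), Mul(57, Rational(-1, 74))) = Add(Mul(-49, Rational(1, 7)), Rational(-57, 74)) = Add(-7, Rational(-57, 74)) = Rational(-575, 74) ≈ -7.7703)
Pow(Add(r, Mul(-1, Function('T')(-2))), 2) = Pow(Add(Rational(-575, 74), Mul(-1, -2)), 2) = Pow(Add(Rational(-575, 74), 2), 2) = Pow(Rational(-427, 74), 2) = Rational(182329, 5476)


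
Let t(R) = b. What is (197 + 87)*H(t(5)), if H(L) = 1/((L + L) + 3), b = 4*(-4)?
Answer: -284/29 ≈ -9.7931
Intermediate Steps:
b = -16
t(R) = -16
H(L) = 1/(3 + 2*L) (H(L) = 1/(2*L + 3) = 1/(3 + 2*L))
(197 + 87)*H(t(5)) = (197 + 87)/(3 + 2*(-16)) = 284/(3 - 32) = 284/(-29) = 284*(-1/29) = -284/29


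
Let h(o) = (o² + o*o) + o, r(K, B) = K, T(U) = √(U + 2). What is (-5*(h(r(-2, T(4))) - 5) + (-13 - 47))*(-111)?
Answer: 7215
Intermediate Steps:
T(U) = √(2 + U)
h(o) = o + 2*o² (h(o) = (o² + o²) + o = 2*o² + o = o + 2*o²)
(-5*(h(r(-2, T(4))) - 5) + (-13 - 47))*(-111) = (-5*(-2*(1 + 2*(-2)) - 5) + (-13 - 47))*(-111) = (-5*(-2*(1 - 4) - 5) - 60)*(-111) = (-5*(-2*(-3) - 5) - 60)*(-111) = (-5*(6 - 5) - 60)*(-111) = (-5*1 - 60)*(-111) = (-5 - 60)*(-111) = -65*(-111) = 7215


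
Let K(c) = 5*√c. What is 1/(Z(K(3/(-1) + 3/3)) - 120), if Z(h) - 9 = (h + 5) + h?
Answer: -53/5718 - 5*I*√2/5718 ≈ -0.009269 - 0.0012366*I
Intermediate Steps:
Z(h) = 14 + 2*h (Z(h) = 9 + ((h + 5) + h) = 9 + ((5 + h) + h) = 9 + (5 + 2*h) = 14 + 2*h)
1/(Z(K(3/(-1) + 3/3)) - 120) = 1/((14 + 2*(5*√(3/(-1) + 3/3))) - 120) = 1/((14 + 2*(5*√(3*(-1) + 3*(⅓)))) - 120) = 1/((14 + 2*(5*√(-3 + 1))) - 120) = 1/((14 + 2*(5*√(-2))) - 120) = 1/((14 + 2*(5*(I*√2))) - 120) = 1/((14 + 2*(5*I*√2)) - 120) = 1/((14 + 10*I*√2) - 120) = 1/(-106 + 10*I*√2)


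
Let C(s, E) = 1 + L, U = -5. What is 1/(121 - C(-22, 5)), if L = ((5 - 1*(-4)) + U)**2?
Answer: 1/104 ≈ 0.0096154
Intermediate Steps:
L = 16 (L = ((5 - 1*(-4)) - 5)**2 = ((5 + 4) - 5)**2 = (9 - 5)**2 = 4**2 = 16)
C(s, E) = 17 (C(s, E) = 1 + 16 = 17)
1/(121 - C(-22, 5)) = 1/(121 - 1*17) = 1/(121 - 17) = 1/104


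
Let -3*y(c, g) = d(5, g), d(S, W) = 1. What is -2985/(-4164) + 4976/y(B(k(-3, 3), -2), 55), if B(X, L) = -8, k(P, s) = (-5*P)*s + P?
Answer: -20719069/1388 ≈ -14927.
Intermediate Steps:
k(P, s) = P - 5*P*s (k(P, s) = -5*P*s + P = P - 5*P*s)
y(c, g) = -⅓ (y(c, g) = -⅓*1 = -⅓)
-2985/(-4164) + 4976/y(B(k(-3, 3), -2), 55) = -2985/(-4164) + 4976/(-⅓) = -2985*(-1/4164) + 4976*(-3) = 995/1388 - 14928 = -20719069/1388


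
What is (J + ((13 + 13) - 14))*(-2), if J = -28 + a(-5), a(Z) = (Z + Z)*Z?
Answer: -68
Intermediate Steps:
a(Z) = 2*Z² (a(Z) = (2*Z)*Z = 2*Z²)
J = 22 (J = -28 + 2*(-5)² = -28 + 2*25 = -28 + 50 = 22)
(J + ((13 + 13) - 14))*(-2) = (22 + ((13 + 13) - 14))*(-2) = (22 + (26 - 14))*(-2) = (22 + 12)*(-2) = 34*(-2) = -68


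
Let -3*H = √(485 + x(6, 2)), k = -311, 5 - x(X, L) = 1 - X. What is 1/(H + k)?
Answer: -311/96666 + √55/96666 ≈ -0.0031405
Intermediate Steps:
x(X, L) = 4 + X (x(X, L) = 5 - (1 - X) = 5 + (-1 + X) = 4 + X)
H = -√55 (H = -√(485 + (4 + 6))/3 = -√(485 + 10)/3 = -√55 ≈ -7.4162)
1/(H + k) = 1/(-√55 - 311) = 1/(-311 - √55)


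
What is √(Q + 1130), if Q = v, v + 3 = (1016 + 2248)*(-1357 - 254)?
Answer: I*√5257177 ≈ 2292.9*I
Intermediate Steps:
v = -5258307 (v = -3 + (1016 + 2248)*(-1357 - 254) = -3 + 3264*(-1611) = -3 - 5258304 = -5258307)
Q = -5258307
√(Q + 1130) = √(-5258307 + 1130) = √(-5257177) = I*√5257177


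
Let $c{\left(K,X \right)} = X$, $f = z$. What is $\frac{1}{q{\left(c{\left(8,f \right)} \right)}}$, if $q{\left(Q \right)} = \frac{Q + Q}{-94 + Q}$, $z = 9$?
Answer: $- \frac{85}{18} \approx -4.7222$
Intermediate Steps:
$f = 9$
$q{\left(Q \right)} = \frac{2 Q}{-94 + Q}$
$\frac{1}{q{\left(c{\left(8,f \right)} \right)}} = \frac{1}{2 \cdot 9 \frac{1}{-94 + 9}} = \frac{1}{2 \cdot 9 \frac{1}{-85}} = \frac{1}{2 \cdot 9 \left(- \frac{1}{85}\right)} = \frac{1}{- \frac{18}{85}} = - \frac{85}{18}$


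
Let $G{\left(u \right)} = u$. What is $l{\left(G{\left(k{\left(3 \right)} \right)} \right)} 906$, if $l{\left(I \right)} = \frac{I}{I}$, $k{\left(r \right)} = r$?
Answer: $906$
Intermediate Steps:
$l{\left(I \right)} = 1$
$l{\left(G{\left(k{\left(3 \right)} \right)} \right)} 906 = 1 \cdot 906 = 906$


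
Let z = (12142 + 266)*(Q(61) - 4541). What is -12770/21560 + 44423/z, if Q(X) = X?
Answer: -230783921/389114880 ≈ -0.59310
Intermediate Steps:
z = -55587840 (z = (12142 + 266)*(61 - 4541) = 12408*(-4480) = -55587840)
-12770/21560 + 44423/z = -12770/21560 + 44423/(-55587840) = -12770*1/21560 + 44423*(-1/55587840) = -1277/2156 - 44423/55587840 = -230783921/389114880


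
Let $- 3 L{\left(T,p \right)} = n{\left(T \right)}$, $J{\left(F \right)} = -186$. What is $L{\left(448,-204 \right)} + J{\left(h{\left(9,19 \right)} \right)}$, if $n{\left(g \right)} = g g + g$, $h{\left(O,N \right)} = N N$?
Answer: $- \frac{201710}{3} \approx -67237.0$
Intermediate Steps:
$h{\left(O,N \right)} = N^{2}$
$n{\left(g \right)} = g + g^{2}$ ($n{\left(g \right)} = g^{2} + g = g + g^{2}$)
$L{\left(T,p \right)} = - \frac{T \left(1 + T\right)}{3}$
$L{\left(448,-204 \right)} + J{\left(h{\left(9,19 \right)} \right)} = \left(- \frac{1}{3}\right) 448 \left(1 + 448\right) - 186 = \left(- \frac{1}{3}\right) 448 \cdot 449 - 186 = - \frac{201152}{3} - 186 = - \frac{201710}{3}$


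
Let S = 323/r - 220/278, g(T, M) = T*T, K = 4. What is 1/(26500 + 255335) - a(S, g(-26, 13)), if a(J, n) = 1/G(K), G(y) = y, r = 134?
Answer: -281831/1127340 ≈ -0.25000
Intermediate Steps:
g(T, M) = T²
S = 30157/18626 (S = 323/134 - 220/278 = 323*(1/134) - 220*1/278 = 323/134 - 110/139 = 30157/18626 ≈ 1.6191)
a(J, n) = ¼ (a(J, n) = 1/4 = ¼)
1/(26500 + 255335) - a(S, g(-26, 13)) = 1/(26500 + 255335) - 1*¼ = 1/281835 - ¼ = -281831/1127340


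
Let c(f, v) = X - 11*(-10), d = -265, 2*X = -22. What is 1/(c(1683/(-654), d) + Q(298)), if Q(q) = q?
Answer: 1/397 ≈ 0.0025189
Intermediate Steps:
X = -11 (X = (1/2)*(-22) = -11)
c(f, v) = 99 (c(f, v) = -11 - 11*(-10) = -11 + 110 = 99)
1/(c(1683/(-654), d) + Q(298)) = 1/(99 + 298) = 1/397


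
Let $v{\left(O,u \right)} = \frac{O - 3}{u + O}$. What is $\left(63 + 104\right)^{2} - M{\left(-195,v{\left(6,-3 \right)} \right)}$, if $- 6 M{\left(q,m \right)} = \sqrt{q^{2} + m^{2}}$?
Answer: $27889 + \frac{\sqrt{38026}}{6} \approx 27922.0$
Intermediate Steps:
$v{\left(O,u \right)} = \frac{-3 + O}{O + u}$
$M{\left(q,m \right)} = - \frac{\sqrt{m^{2} + q^{2}}}{6}$ ($M{\left(q,m \right)} = - \frac{\sqrt{q^{2} + m^{2}}}{6} = - \frac{\sqrt{m^{2} + q^{2}}}{6}$)
$\left(63 + 104\right)^{2} - M{\left(-195,v{\left(6,-3 \right)} \right)} = \left(63 + 104\right)^{2} - - \frac{\sqrt{\left(\frac{-3 + 6}{6 - 3}\right)^{2} + \left(-195\right)^{2}}}{6} = 167^{2} - - \frac{\sqrt{\left(\frac{1}{3} \cdot 3\right)^{2} + 38025}}{6} = 27889 - - \frac{\sqrt{\left(\frac{1}{3} \cdot 3\right)^{2} + 38025}}{6} = 27889 - - \frac{\sqrt{1^{2} + 38025}}{6} = 27889 - - \frac{\sqrt{1 + 38025}}{6} = 27889 - - \frac{\sqrt{38026}}{6} = 27889 + \frac{\sqrt{38026}}{6}$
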